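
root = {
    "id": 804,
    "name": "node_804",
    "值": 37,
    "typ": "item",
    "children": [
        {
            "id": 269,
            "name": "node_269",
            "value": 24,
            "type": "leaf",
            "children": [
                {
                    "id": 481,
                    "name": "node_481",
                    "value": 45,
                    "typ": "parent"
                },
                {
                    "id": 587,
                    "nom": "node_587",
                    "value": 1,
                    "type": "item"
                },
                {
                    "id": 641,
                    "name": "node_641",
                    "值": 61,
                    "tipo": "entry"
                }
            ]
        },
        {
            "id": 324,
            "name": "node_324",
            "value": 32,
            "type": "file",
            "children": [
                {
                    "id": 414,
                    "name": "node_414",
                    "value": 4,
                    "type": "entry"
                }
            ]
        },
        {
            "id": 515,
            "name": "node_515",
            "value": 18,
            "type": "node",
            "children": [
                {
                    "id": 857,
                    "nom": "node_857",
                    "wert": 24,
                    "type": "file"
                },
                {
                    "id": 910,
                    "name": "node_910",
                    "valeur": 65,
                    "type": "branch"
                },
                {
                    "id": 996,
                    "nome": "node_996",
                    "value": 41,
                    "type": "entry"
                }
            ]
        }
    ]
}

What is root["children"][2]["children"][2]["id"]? 996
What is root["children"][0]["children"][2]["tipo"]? "entry"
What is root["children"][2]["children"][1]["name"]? "node_910"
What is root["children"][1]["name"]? "node_324"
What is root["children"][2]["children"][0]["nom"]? "node_857"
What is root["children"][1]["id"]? 324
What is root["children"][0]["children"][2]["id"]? 641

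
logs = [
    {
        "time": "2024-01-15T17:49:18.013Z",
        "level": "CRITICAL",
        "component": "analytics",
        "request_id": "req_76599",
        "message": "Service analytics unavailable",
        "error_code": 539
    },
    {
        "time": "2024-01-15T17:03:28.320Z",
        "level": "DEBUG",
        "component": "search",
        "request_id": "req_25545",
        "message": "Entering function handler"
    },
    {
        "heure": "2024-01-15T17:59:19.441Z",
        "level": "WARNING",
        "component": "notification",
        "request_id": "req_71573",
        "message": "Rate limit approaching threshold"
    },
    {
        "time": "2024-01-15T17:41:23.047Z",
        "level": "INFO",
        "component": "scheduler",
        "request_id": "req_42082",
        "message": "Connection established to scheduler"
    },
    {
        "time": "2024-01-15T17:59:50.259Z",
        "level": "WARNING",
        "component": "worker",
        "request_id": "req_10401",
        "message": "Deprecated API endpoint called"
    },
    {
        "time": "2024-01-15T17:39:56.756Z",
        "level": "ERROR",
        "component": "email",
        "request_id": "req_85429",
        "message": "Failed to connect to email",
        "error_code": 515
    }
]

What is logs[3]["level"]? "INFO"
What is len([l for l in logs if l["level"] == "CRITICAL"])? 1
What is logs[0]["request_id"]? "req_76599"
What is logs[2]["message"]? "Rate limit approaching threshold"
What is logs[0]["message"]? "Service analytics unavailable"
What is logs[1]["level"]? "DEBUG"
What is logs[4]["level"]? "WARNING"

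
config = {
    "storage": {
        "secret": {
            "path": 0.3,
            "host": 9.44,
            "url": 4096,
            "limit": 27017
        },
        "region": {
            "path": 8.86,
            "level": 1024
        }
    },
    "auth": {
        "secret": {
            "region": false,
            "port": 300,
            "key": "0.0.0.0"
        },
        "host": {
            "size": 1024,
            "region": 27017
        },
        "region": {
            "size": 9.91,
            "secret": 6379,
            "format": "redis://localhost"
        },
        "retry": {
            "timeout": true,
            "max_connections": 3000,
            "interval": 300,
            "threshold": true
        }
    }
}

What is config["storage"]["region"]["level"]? 1024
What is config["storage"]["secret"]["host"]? 9.44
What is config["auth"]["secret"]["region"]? False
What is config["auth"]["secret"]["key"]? "0.0.0.0"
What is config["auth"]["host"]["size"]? 1024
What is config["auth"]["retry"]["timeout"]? True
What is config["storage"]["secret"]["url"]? 4096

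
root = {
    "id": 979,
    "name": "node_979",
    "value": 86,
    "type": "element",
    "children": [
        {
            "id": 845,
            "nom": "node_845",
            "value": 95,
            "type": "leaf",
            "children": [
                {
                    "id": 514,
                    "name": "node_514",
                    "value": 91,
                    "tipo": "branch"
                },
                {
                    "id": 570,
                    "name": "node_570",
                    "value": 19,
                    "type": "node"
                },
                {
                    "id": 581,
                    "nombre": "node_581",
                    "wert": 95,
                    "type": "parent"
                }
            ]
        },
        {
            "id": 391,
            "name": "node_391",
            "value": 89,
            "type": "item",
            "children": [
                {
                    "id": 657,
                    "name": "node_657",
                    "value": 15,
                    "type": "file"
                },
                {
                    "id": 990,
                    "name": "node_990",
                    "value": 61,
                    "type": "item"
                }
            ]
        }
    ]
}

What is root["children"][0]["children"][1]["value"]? 19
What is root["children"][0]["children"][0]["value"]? 91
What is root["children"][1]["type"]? "item"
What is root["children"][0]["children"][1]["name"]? "node_570"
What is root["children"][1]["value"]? 89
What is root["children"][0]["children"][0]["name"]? "node_514"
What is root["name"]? "node_979"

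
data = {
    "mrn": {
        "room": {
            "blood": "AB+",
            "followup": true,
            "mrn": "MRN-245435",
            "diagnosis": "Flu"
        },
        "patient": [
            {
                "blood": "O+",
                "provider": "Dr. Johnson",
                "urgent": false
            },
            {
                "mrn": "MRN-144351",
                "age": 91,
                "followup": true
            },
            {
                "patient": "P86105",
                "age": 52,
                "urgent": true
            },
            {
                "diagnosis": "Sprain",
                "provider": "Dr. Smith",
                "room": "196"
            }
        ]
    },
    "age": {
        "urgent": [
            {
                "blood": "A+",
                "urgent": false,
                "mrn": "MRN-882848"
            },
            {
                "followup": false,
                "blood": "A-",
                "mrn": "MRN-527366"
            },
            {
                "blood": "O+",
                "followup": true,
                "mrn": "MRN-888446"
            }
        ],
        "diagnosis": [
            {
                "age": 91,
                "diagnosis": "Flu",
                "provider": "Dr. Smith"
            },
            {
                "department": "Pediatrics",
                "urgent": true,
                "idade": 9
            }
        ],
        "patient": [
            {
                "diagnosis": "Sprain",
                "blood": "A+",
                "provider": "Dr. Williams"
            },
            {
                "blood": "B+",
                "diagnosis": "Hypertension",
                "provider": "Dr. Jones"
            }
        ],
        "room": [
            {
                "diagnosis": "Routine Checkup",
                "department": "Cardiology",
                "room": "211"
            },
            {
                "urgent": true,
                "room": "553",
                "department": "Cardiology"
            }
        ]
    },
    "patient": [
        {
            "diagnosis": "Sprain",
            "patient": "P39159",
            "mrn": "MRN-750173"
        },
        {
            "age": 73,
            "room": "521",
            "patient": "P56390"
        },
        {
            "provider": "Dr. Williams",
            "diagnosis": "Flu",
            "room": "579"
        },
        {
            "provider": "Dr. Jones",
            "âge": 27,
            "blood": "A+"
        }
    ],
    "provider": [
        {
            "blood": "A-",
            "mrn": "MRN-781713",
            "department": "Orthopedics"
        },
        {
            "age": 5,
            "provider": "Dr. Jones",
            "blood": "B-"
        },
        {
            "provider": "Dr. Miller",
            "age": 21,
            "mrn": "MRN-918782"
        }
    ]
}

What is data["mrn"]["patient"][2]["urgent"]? True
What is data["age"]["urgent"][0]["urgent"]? False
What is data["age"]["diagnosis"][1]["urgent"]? True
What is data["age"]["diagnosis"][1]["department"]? "Pediatrics"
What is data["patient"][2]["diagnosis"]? "Flu"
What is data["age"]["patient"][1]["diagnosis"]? "Hypertension"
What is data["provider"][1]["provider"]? "Dr. Jones"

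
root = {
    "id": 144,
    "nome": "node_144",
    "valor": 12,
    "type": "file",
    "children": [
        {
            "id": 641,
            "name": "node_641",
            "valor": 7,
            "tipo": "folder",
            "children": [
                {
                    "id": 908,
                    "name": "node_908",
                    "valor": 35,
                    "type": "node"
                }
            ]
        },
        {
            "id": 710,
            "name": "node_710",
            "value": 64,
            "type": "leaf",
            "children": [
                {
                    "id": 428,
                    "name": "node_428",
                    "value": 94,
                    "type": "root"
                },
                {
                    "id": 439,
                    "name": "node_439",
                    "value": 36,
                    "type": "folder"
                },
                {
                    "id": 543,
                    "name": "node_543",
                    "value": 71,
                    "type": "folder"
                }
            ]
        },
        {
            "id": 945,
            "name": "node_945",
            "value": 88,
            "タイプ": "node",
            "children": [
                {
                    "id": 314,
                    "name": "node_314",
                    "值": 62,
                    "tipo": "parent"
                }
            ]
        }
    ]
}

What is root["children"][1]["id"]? 710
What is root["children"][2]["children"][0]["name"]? "node_314"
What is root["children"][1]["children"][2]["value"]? 71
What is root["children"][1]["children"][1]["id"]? 439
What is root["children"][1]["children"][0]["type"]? "root"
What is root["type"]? "file"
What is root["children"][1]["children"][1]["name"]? "node_439"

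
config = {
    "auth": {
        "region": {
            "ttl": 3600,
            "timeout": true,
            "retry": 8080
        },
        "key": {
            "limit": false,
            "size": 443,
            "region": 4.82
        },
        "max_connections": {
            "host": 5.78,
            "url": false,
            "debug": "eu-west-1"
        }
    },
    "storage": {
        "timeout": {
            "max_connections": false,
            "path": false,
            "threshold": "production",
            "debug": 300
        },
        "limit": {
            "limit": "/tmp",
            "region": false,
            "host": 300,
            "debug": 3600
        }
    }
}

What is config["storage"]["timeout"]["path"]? False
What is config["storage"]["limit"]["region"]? False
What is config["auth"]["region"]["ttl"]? 3600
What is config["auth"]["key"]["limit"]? False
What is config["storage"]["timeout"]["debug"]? 300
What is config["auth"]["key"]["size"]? 443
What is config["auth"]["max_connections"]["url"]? False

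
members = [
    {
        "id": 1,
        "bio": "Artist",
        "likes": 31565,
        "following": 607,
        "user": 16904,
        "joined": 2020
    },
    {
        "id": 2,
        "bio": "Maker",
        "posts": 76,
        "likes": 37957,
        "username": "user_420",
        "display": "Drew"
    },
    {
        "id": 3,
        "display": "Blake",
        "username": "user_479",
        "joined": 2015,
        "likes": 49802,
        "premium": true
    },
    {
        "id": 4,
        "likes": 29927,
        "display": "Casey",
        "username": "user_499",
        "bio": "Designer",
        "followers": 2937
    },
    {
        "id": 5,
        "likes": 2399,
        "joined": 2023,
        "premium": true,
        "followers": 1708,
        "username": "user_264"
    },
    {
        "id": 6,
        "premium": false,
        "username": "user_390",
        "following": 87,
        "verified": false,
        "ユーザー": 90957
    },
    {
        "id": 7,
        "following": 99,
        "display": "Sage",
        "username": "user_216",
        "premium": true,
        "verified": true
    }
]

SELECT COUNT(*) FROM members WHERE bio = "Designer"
1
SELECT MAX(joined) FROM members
2023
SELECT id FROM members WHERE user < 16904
[]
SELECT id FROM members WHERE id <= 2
[1, 2]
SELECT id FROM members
[1, 2, 3, 4, 5, 6, 7]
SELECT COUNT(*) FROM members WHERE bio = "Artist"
1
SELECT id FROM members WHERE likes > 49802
[]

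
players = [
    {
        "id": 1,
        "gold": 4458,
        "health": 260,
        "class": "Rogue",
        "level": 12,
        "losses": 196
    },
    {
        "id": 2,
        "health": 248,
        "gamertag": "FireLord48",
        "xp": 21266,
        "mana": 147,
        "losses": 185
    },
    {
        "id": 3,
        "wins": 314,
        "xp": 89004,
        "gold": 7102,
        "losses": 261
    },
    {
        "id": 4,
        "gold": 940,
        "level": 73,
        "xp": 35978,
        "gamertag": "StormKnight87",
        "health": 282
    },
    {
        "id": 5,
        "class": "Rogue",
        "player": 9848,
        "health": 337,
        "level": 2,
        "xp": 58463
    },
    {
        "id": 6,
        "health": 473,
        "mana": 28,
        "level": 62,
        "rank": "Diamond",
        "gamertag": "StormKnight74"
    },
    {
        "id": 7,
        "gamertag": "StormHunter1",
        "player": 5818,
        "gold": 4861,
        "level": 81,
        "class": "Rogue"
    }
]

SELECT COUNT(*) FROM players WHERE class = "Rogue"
3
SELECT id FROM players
[1, 2, 3, 4, 5, 6, 7]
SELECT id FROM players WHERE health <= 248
[2]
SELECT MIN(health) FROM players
248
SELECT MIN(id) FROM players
1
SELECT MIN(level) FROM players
2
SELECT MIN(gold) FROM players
940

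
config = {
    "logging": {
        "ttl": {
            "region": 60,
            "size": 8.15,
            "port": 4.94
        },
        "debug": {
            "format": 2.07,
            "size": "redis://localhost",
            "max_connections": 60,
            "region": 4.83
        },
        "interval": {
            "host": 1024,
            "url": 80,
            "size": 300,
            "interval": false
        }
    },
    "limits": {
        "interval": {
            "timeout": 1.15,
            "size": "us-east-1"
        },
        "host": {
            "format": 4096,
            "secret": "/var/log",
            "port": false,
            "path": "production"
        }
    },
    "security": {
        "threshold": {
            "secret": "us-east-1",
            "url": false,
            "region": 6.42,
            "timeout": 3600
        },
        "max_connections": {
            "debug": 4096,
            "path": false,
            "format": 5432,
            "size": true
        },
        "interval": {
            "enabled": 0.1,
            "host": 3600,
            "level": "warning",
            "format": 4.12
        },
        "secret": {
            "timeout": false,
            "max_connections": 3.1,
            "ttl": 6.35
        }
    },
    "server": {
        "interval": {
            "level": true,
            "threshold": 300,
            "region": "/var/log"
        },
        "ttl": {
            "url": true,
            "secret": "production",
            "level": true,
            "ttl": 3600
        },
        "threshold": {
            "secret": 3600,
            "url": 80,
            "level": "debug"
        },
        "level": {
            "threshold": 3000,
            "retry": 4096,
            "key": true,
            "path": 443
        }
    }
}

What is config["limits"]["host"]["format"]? 4096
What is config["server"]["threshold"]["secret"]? 3600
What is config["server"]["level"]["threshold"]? 3000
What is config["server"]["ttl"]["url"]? True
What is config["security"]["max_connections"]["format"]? 5432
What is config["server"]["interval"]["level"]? True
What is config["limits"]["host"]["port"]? False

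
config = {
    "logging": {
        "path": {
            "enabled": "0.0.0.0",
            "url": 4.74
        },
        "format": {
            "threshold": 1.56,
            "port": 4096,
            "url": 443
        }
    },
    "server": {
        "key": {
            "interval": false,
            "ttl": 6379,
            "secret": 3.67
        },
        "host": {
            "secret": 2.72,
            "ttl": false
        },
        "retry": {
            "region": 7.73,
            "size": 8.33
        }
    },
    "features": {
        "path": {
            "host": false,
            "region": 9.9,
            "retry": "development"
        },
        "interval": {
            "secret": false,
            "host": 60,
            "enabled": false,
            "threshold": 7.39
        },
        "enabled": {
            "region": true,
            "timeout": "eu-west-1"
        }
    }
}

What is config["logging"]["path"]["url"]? 4.74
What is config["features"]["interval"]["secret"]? False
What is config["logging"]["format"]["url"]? 443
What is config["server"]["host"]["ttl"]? False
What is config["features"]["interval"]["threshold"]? 7.39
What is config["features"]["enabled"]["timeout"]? "eu-west-1"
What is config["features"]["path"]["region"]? 9.9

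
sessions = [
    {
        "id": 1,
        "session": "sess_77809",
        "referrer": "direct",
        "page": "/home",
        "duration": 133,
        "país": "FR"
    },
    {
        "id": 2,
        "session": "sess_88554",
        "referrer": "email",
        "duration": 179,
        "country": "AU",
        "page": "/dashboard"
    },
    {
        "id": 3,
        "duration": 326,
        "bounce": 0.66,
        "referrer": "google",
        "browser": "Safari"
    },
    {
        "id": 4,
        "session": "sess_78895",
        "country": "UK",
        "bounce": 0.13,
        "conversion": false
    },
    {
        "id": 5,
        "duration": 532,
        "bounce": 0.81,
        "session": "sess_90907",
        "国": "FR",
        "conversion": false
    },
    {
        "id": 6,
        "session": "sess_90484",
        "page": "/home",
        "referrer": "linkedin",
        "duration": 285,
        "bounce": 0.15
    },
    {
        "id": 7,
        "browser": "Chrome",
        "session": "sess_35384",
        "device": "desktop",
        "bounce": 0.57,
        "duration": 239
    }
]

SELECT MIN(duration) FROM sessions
133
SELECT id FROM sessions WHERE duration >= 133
[1, 2, 3, 5, 6, 7]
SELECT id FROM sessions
[1, 2, 3, 4, 5, 6, 7]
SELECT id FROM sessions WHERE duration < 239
[1, 2]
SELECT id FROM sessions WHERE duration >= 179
[2, 3, 5, 6, 7]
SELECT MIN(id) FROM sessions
1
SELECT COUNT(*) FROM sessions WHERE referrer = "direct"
1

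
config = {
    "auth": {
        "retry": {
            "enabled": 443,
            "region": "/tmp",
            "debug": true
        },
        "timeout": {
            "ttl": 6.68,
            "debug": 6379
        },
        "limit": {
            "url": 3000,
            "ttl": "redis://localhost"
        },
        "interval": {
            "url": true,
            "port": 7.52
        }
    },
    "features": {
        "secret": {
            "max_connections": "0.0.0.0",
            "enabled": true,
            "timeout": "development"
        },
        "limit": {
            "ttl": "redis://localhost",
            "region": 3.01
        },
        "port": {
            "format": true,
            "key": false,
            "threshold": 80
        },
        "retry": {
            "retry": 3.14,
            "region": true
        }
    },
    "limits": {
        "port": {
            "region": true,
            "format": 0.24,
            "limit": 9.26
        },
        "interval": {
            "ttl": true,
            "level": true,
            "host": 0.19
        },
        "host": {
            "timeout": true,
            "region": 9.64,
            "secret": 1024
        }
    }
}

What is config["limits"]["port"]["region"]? True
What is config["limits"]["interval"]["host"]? 0.19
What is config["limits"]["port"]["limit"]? 9.26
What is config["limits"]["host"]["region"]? 9.64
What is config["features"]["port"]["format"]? True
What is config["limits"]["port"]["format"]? 0.24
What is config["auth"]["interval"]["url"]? True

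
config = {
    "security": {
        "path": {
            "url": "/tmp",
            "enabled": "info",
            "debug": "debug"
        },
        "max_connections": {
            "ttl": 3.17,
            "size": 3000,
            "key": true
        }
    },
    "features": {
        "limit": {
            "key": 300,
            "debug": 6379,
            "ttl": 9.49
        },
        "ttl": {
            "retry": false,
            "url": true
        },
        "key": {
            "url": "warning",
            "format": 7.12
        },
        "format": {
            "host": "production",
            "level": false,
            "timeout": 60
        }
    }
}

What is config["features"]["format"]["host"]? "production"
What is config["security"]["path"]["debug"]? "debug"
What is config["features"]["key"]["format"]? 7.12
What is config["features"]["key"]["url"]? "warning"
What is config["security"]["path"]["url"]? "/tmp"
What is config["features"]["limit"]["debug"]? 6379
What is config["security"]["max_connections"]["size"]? 3000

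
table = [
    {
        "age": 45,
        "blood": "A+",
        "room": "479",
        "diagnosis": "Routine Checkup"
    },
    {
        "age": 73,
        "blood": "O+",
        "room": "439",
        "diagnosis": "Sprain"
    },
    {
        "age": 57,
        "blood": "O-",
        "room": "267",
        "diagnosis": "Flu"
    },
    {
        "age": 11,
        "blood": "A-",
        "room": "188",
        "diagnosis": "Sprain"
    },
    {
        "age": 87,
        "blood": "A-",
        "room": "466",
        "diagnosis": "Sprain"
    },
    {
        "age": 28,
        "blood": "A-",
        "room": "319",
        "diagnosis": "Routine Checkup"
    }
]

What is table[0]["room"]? "479"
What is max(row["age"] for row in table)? 87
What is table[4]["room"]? "466"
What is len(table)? 6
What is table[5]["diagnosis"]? "Routine Checkup"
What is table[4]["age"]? 87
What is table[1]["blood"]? "O+"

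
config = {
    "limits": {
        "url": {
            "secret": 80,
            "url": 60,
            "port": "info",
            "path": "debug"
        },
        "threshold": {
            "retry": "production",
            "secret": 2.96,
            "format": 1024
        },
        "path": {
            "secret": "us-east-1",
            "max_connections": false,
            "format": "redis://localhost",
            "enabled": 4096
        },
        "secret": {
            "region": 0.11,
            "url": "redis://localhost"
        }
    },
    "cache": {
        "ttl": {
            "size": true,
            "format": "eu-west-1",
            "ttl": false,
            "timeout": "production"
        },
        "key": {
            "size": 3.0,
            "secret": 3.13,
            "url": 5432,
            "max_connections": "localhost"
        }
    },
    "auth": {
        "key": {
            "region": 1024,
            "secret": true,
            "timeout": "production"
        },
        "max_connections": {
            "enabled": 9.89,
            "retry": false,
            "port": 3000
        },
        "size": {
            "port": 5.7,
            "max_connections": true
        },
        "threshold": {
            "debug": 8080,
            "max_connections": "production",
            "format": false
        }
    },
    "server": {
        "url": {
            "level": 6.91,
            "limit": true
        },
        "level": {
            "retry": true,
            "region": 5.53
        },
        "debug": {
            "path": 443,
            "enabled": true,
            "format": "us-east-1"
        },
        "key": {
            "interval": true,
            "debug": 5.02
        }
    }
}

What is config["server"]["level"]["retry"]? True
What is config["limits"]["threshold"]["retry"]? "production"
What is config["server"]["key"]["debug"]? 5.02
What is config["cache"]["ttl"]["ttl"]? False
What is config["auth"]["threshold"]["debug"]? 8080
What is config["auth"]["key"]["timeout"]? "production"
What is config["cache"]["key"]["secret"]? 3.13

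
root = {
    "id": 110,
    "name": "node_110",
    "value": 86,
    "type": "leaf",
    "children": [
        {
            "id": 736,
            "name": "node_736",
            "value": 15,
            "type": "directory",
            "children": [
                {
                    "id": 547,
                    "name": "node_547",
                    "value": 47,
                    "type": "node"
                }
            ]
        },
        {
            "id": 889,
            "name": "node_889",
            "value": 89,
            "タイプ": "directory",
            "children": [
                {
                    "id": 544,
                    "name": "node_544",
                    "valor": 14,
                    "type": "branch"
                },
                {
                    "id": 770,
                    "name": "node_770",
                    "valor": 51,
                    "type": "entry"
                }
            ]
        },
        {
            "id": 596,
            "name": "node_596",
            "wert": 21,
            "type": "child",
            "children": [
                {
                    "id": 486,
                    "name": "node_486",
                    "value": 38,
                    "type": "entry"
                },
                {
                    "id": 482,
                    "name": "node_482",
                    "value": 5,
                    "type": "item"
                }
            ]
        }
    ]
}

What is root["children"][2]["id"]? 596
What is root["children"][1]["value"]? 89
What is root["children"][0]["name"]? "node_736"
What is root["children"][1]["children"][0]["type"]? "branch"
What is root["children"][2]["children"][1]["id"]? 482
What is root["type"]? "leaf"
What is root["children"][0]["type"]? "directory"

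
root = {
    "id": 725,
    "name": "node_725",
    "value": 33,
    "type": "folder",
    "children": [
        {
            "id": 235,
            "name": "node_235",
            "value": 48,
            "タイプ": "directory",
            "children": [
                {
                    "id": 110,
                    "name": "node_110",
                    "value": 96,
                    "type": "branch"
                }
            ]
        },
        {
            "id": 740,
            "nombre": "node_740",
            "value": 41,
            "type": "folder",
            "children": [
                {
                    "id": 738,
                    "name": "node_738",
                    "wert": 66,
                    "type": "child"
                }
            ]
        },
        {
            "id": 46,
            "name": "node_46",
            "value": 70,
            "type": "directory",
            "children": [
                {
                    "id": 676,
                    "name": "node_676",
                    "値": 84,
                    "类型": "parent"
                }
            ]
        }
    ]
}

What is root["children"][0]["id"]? 235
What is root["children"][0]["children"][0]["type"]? "branch"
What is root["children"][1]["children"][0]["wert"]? 66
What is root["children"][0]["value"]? 48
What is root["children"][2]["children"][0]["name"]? "node_676"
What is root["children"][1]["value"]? 41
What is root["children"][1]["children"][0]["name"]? "node_738"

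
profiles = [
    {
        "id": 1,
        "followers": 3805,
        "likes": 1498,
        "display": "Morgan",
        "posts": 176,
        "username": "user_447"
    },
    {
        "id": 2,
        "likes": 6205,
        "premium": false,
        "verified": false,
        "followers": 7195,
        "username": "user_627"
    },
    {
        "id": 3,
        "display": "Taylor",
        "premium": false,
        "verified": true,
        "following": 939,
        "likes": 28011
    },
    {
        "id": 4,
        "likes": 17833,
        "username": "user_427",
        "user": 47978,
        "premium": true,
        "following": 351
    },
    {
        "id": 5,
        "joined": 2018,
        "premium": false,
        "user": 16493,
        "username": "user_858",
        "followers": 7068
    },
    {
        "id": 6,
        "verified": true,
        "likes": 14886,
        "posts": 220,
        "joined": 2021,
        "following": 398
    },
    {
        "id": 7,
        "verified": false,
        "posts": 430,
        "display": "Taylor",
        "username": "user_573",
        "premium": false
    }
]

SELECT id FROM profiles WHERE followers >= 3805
[1, 2, 5]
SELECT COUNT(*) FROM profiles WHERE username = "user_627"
1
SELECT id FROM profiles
[1, 2, 3, 4, 5, 6, 7]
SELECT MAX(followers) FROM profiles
7195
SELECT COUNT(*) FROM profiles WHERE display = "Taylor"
2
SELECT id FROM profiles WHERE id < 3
[1, 2]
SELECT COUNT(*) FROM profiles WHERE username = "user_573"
1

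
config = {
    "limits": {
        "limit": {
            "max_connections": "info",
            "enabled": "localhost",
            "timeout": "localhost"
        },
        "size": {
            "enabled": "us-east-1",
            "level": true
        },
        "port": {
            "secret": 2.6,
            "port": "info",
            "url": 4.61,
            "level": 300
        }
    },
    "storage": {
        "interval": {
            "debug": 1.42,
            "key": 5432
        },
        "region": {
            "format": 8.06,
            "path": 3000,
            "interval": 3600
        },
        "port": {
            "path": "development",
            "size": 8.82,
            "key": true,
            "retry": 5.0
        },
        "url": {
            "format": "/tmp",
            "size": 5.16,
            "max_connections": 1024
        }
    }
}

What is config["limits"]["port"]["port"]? "info"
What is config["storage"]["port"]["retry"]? 5.0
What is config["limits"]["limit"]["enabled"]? "localhost"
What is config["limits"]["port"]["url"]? 4.61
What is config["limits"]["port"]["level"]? 300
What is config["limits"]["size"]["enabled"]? "us-east-1"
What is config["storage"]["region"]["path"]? 3000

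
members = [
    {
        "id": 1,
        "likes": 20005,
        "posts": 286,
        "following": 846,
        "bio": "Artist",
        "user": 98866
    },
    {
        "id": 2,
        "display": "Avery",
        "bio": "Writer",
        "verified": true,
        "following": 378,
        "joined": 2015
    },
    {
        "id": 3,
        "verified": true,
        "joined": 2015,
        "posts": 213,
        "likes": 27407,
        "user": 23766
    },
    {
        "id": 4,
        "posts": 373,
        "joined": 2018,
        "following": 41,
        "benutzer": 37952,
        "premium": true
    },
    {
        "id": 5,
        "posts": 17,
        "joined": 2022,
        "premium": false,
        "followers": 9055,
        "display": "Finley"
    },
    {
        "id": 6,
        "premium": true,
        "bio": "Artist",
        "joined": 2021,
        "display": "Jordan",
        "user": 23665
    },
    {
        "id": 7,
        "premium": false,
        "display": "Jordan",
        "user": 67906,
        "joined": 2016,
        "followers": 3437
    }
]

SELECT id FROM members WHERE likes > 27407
[]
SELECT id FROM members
[1, 2, 3, 4, 5, 6, 7]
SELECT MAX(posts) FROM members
373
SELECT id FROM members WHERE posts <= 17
[5]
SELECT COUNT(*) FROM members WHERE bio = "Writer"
1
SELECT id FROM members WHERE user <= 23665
[6]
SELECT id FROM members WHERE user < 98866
[3, 6, 7]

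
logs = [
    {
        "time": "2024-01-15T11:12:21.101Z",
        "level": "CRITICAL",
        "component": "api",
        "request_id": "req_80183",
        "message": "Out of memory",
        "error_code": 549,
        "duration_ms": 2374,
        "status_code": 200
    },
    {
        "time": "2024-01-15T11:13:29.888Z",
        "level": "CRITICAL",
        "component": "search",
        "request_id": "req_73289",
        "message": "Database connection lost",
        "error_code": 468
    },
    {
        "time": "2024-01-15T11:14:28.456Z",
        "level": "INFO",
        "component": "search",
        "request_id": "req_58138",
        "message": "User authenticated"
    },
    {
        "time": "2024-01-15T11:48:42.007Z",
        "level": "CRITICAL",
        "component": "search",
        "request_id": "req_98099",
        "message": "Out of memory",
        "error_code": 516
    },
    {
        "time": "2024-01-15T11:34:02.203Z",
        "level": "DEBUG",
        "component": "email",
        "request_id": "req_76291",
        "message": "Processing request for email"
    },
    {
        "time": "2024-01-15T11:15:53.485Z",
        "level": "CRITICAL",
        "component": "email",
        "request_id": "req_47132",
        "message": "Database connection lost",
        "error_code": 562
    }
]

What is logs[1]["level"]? "CRITICAL"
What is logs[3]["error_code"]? 516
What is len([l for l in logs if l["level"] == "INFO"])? 1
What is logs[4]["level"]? "DEBUG"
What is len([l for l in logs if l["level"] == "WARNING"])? 0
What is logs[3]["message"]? "Out of memory"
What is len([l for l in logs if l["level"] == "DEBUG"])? 1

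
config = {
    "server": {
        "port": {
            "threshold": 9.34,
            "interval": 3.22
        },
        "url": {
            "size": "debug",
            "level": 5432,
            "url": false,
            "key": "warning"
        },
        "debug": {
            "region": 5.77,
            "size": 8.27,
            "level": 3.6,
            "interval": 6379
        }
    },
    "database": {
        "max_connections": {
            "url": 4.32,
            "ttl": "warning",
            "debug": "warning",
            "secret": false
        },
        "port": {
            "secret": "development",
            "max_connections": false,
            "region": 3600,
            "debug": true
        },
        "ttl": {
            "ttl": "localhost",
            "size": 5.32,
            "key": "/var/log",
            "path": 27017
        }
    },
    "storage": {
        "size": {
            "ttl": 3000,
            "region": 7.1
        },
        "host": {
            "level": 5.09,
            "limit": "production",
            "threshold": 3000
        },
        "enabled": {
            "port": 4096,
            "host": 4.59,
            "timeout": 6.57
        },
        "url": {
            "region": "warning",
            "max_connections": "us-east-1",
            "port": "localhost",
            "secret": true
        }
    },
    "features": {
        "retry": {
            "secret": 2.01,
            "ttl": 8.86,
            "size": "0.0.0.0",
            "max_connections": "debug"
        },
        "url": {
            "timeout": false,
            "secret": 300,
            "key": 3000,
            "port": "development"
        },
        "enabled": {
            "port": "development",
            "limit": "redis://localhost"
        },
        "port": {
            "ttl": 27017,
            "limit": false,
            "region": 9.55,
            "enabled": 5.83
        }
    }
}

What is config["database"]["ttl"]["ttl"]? "localhost"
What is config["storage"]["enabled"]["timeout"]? 6.57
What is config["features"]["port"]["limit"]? False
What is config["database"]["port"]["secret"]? "development"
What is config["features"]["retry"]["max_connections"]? "debug"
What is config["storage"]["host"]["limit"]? "production"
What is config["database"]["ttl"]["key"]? "/var/log"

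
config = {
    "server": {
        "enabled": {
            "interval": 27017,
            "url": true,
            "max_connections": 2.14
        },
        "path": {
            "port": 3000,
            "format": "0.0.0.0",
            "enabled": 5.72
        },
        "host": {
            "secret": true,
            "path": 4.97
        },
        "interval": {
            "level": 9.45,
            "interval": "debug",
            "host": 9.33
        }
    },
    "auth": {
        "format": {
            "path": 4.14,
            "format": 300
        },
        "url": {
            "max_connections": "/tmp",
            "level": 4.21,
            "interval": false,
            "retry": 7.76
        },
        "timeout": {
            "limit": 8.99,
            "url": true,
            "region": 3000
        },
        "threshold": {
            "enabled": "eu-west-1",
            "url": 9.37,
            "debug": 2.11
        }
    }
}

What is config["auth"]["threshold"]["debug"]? 2.11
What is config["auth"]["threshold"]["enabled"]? "eu-west-1"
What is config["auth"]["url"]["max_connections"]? "/tmp"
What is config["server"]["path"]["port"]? 3000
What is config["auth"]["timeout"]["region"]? 3000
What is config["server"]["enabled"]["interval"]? 27017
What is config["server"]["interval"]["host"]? 9.33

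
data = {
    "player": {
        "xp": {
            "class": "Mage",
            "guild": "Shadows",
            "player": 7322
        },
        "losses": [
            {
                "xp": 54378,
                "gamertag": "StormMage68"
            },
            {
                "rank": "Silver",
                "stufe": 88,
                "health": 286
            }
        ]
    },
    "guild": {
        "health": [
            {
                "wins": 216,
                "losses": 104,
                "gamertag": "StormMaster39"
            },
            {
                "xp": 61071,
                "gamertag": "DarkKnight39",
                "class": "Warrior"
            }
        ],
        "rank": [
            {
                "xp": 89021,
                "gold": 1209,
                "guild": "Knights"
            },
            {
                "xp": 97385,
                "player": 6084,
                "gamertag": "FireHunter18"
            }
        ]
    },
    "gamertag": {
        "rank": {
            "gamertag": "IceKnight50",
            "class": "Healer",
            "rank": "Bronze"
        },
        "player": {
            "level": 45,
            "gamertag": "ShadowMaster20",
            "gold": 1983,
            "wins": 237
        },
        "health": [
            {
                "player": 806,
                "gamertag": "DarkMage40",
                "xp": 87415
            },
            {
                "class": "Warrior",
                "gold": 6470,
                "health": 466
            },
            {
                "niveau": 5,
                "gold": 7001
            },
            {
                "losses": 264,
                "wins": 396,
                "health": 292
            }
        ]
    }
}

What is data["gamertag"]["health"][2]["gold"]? 7001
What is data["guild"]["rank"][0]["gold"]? 1209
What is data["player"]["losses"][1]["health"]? 286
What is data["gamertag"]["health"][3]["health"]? 292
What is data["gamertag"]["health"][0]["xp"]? 87415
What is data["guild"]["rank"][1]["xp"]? 97385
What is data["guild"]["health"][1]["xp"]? 61071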